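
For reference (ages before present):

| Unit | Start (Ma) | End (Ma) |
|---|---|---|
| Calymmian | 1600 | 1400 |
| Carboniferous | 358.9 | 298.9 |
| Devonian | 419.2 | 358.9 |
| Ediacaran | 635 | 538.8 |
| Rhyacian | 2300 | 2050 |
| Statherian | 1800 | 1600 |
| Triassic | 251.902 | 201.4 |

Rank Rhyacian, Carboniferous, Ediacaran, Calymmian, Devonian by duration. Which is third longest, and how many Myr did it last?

Start − end for each: Rhyacian 2300 − 2050 = 250; Carboniferous 358.9 − 298.9 = 60; Ediacaran 635 − 538.8 = 96.2; Calymmian 1600 − 1400 = 200; Devonian 419.2 − 358.9 = 60.3.
Ranking these from longest: Rhyacian > Calymmian > Ediacaran > Devonian > Carboniferous.
Position 3 in that ranking is Ediacaran, which lasted 96.2 Myr.

Ediacaran, 96.2 million years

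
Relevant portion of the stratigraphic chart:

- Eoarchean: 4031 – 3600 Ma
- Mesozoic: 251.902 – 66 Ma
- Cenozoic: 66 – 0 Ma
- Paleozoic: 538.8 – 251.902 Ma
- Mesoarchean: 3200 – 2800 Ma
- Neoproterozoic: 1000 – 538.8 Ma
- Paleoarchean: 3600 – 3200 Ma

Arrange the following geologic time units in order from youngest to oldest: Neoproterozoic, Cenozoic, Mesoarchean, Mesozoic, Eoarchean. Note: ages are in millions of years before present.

Cenozoic, Mesozoic, Neoproterozoic, Mesoarchean, Eoarchean

The oldest of these is Eoarchean (starts 4031 Ma) and the youngest is Cenozoic (ends 0 Ma).
In between, by decreasing start age: Mesoarchean (3200), Neoproterozoic (1000), Mesozoic (251.902).
Listing youngest first means reversing that sequence.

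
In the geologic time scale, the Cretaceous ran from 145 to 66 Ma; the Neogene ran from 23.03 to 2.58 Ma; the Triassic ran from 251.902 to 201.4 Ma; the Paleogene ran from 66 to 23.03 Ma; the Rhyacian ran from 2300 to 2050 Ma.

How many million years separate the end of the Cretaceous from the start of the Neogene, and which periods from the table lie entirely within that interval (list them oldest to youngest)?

42.97 million years; Paleogene

The Cretaceous closes at 66 Ma and the Neogene opens at 23.03 Ma, so the interval is 66 − 23.03 = 42.97 Myr.
A period fits inside if it starts at or after 66 Ma and ends at or before 23.03 Ma; oldest first that gives Paleogene.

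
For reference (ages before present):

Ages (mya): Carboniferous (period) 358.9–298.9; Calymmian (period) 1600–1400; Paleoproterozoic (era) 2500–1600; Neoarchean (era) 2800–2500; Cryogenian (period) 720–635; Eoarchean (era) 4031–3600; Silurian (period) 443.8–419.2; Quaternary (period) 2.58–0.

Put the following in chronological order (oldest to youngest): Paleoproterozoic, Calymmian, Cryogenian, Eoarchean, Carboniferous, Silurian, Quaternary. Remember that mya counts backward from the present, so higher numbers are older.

Eoarchean, Paleoproterozoic, Calymmian, Cryogenian, Silurian, Carboniferous, Quaternary

Read off each span (Ma): Paleoproterozoic 2500–1600; Calymmian 1600–1400; Cryogenian 720–635; Eoarchean 4031–3600; Carboniferous 358.9–298.9; Silurian 443.8–419.2; Quaternary 2.58–0.
Larger Ma is older, so oldest→youngest is Eoarchean, Paleoproterozoic, Calymmian, Cryogenian, Silurian, Carboniferous, Quaternary.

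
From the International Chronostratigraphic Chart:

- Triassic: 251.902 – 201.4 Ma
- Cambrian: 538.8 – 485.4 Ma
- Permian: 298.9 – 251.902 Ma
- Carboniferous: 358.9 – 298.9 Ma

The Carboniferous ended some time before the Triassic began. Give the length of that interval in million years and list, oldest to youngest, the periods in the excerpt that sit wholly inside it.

46.998 million years; Permian

End of Carboniferous = 298.9 Ma; start of Triassic = 251.902 Ma.
Gap = 298.9 − 251.902 = 46.998 Myr.
Periods wholly inside 298.9–251.902 Ma: Permian (298.9–251.902).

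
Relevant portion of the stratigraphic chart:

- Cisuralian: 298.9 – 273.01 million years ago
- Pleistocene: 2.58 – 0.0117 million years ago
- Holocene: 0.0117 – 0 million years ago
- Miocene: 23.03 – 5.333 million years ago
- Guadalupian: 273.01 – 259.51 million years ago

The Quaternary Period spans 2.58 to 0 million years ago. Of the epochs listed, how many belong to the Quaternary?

Epochs inside 2.58–0 Ma: Pleistocene, Holocene — 2 in total.

2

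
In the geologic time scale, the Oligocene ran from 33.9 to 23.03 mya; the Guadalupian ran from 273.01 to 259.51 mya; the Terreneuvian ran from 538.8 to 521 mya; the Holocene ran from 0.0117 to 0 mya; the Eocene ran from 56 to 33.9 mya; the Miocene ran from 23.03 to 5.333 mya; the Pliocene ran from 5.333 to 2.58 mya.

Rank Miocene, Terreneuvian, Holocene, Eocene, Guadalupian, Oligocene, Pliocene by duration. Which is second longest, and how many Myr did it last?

Terreneuvian, 17.8 million years

Start − end for each: Miocene 23.03 − 5.333 = 17.697; Terreneuvian 538.8 − 521 = 17.8; Holocene 0.0117 − 0 = 0.0117; Eocene 56 − 33.9 = 22.1; Guadalupian 273.01 − 259.51 = 13.5; Oligocene 33.9 − 23.03 = 10.87; Pliocene 5.333 − 2.58 = 2.753.
Ranking these from longest: Eocene > Terreneuvian > Miocene > Guadalupian > Oligocene > Pliocene > Holocene.
Position 2 in that ranking is Terreneuvian, which lasted 17.8 Myr.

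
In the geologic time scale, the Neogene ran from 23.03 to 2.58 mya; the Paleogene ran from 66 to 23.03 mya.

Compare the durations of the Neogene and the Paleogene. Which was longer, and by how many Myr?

Neogene: 23.03 − 2.58 = 20.45 Myr.
Paleogene: 66 − 23.03 = 42.97 Myr.
Difference: 42.97 − 20.45 = 22.52 Myr, so the Paleogene was longer.

Paleogene, by 22.52 million years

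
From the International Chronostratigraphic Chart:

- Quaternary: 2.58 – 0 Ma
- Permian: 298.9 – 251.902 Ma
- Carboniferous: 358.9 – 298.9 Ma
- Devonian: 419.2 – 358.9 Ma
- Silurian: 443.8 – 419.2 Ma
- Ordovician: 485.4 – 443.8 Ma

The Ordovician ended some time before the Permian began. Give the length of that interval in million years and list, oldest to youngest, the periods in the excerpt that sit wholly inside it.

144.9 million years; Silurian, Devonian, Carboniferous

The Ordovician closes at 443.8 Ma and the Permian opens at 298.9 Ma, so the interval is 443.8 − 298.9 = 144.9 Myr.
A period fits inside if it starts at or after 443.8 Ma and ends at or before 298.9 Ma; oldest first that gives Silurian, Devonian, Carboniferous.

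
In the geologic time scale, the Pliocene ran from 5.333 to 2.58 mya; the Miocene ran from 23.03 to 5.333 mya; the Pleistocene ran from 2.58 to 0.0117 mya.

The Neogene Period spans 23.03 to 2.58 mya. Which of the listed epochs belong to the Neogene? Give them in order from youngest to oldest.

Pliocene, Miocene

Epochs with both bounds inside 23.03–2.58 Ma: Pliocene (5.333–2.58), Miocene (23.03–5.333).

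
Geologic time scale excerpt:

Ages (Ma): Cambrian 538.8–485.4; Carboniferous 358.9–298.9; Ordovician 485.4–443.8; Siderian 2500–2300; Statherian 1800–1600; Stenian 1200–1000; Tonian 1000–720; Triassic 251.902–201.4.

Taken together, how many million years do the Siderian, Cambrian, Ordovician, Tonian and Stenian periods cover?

Each duration: Siderian = 200; Cambrian = 53.4; Ordovician = 41.6; Tonian = 280; Stenian = 200.
Sum: 200 + 53.4 + 41.6 + 280 + 200 = 775 Myr.

775 million years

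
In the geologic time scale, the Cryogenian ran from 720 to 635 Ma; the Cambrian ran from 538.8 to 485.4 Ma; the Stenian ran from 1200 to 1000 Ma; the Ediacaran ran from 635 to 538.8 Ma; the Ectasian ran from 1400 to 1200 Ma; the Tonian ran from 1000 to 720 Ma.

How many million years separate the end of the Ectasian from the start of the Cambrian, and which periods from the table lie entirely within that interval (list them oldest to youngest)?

661.2 million years; Stenian, Tonian, Cryogenian, Ediacaran

The Ectasian closes at 1200 Ma and the Cambrian opens at 538.8 Ma, so the interval is 1200 − 538.8 = 661.2 Myr.
A period fits inside if it starts at or after 1200 Ma and ends at or before 538.8 Ma; oldest first that gives Stenian, Tonian, Cryogenian, Ediacaran.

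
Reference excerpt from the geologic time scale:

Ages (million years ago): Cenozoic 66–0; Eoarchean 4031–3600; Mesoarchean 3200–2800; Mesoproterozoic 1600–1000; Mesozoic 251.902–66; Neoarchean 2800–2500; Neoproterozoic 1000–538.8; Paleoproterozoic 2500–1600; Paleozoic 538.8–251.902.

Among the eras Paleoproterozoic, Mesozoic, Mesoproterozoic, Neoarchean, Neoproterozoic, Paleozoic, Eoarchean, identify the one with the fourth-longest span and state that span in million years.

Eoarchean, 431 million years

Durations: Paleoproterozoic 900; Mesozoic 185.902; Mesoproterozoic 600; Neoarchean 300; Neoproterozoic 461.2; Paleozoic 286.898; Eoarchean 431 Myr.
Sorted longest-first: Paleoproterozoic (900), Mesoproterozoic (600), Neoproterozoic (461.2), Eoarchean (431), Neoarchean (300), Paleozoic (286.898), Mesozoic (185.902).
The fourth longest is Eoarchean at 431 Myr.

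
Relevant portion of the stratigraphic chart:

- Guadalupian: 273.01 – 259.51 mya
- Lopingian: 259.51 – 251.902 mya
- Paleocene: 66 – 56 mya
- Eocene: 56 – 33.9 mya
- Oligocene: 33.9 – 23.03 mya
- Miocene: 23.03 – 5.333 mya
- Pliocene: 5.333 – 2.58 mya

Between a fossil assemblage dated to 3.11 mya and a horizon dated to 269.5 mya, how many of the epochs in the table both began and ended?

The older date is 269.5 Ma and the younger is 3.11 Ma.
Epochs with start < 269.5 and end > 3.11 Ma: Lopingian (259.51–251.902), Paleocene (66–56), Eocene (56–33.9), Oligocene (33.9–23.03), Miocene (23.03–5.333).
That is 5 complete epochs.

5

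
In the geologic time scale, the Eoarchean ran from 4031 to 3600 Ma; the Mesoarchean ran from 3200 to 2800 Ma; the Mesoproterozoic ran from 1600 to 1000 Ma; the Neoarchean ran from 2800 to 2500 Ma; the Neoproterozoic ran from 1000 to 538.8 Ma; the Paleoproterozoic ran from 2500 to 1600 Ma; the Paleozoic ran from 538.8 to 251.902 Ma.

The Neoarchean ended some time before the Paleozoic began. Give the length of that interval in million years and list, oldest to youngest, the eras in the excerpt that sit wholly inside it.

The Neoarchean closes at 2500 Ma and the Paleozoic opens at 538.8 Ma, so the interval is 2500 − 538.8 = 1961.2 Myr.
An era fits inside if it starts at or after 2500 Ma and ends at or before 538.8 Ma; oldest first that gives Paleoproterozoic, Mesoproterozoic, Neoproterozoic.

1961.2 million years; Paleoproterozoic, Mesoproterozoic, Neoproterozoic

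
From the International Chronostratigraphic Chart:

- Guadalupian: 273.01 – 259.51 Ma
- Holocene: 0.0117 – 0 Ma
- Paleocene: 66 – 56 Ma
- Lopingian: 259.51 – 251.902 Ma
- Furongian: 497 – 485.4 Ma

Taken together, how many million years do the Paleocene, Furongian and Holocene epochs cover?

21.6117 million years

Duration is start − end for each: (66 − 56) + (497 − 485.4) + (0.0117 − 0).
That is 10 + 11.6 + 0.0117, which totals 21.6117 million years.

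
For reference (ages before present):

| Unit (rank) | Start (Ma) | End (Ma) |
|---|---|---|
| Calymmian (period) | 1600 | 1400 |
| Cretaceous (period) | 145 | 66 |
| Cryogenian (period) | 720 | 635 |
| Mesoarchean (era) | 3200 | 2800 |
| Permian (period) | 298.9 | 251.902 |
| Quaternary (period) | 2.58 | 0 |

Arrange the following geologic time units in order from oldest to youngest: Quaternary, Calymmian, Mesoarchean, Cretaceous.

Mesoarchean, Calymmian, Cretaceous, Quaternary

Sorting by start age (descending Ma, since larger Ma = older): Mesoarchean began 3200, Calymmian began 1600, Cretaceous began 145, Quaternary began 2.58.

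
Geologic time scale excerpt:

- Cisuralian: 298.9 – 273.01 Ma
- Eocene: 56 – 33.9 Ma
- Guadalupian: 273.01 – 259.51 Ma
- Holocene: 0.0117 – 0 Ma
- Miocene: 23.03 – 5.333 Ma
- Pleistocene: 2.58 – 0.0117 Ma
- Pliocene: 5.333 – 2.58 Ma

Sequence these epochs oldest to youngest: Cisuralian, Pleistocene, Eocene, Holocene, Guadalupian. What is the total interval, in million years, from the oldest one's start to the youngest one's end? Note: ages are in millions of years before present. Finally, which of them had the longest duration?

From the excerpt: Cisuralian 298.9–273.01; Pleistocene 2.58–0.0117; Eocene 56–33.9; Holocene 0.0117–0; Guadalupian 273.01–259.51 (Ma).
Larger Ma is earlier, so the oldest is Cisuralian and the youngest is Holocene; oldest to youngest: Cisuralian, Guadalupian, Eocene, Pleistocene, Holocene.
Oldest start 298.9 minus youngest end 0 gives 298.9 Myr overall.
Individual lengths (start − end): Eocene 22.1; Holocene 0.0117; Cisuralian 25.89; Pleistocene 2.5683; Guadalupian 13.5. The largest is Cisuralian at 25.89 Myr.

Cisuralian, Guadalupian, Eocene, Pleistocene, Holocene; total span 298.9 Myr; longest is Cisuralian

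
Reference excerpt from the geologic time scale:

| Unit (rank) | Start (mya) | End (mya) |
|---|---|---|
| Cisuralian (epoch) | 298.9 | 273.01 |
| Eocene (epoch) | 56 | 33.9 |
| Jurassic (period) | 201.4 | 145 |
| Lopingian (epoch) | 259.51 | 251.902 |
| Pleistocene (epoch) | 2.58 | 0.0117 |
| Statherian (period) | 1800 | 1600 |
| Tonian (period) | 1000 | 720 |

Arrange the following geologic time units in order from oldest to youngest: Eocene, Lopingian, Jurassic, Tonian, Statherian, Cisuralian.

Sorting by start age (descending Ma, since larger Ma = older): Statherian began 1800, Tonian began 1000, Cisuralian began 298.9, Lopingian began 259.51, Jurassic began 201.4, Eocene began 56.

Statherian, Tonian, Cisuralian, Lopingian, Jurassic, Eocene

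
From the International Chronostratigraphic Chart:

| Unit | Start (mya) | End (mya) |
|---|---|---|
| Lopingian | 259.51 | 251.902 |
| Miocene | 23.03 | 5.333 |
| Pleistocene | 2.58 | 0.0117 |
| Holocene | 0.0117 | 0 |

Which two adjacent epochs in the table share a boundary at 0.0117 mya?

The Pleistocene ends at 0.0117 mya and the Holocene begins at 0.0117 mya, so they share that boundary.

Pleistocene and Holocene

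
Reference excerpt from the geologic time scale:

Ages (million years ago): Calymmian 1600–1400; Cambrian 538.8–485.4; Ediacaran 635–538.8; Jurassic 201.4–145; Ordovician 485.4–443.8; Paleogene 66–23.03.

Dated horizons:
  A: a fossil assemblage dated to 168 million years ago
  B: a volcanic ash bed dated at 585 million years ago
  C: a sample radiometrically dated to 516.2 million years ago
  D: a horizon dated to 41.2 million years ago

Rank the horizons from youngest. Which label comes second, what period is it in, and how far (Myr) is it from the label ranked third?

A, in the Jurassic; 348.2 million years to C

Smaller Ma means younger, so youngest first: D 41.2 < A 168 < C 516.2 < B 585.
Counting 2 along gives A (168 Ma); the excerpt puts that inside the Jurassic, 201.4–145 Ma.
Next in line is C (516.2 Ma), and 516.2 − 168 = 348.2 Myr.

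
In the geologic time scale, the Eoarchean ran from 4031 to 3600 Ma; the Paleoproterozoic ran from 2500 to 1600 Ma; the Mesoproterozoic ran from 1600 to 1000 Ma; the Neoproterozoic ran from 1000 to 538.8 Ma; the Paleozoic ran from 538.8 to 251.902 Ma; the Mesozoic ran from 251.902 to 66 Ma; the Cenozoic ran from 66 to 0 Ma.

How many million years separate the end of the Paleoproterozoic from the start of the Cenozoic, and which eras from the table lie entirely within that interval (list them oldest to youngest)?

End of Paleoproterozoic = 1600 Ma; start of Cenozoic = 66 Ma.
Gap = 1600 − 66 = 1534 Myr.
Eras wholly inside 1600–66 Ma: Mesoproterozoic (1600–1000), Neoproterozoic (1000–538.8), Paleozoic (538.8–251.902), Mesozoic (251.902–66).

1534 million years; Mesoproterozoic, Neoproterozoic, Paleozoic, Mesozoic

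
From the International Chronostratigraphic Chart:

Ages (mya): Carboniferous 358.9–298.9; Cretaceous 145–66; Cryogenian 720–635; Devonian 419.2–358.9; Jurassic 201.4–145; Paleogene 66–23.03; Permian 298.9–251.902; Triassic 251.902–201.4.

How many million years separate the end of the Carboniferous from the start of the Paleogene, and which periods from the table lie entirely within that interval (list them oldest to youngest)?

The Carboniferous closes at 298.9 Ma and the Paleogene opens at 66 Ma, so the interval is 298.9 − 66 = 232.9 Myr.
A period fits inside if it starts at or after 298.9 Ma and ends at or before 66 Ma; oldest first that gives Permian, Triassic, Jurassic, Cretaceous.

232.9 million years; Permian, Triassic, Jurassic, Cretaceous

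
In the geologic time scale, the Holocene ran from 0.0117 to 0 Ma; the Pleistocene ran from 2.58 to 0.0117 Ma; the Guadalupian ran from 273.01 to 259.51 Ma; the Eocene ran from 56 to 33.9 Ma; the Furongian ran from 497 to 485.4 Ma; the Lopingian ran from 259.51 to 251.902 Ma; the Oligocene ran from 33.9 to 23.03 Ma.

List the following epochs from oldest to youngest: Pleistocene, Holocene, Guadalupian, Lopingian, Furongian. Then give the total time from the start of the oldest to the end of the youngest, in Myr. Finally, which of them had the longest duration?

Furongian → Guadalupian → Lopingian → Pleistocene → Holocene; total span 497 Myr; longest is Guadalupian

From the excerpt: Pleistocene 2.58–0.0117; Holocene 0.0117–0; Guadalupian 273.01–259.51; Lopingian 259.51–251.902; Furongian 497–485.4 (Ma).
Larger Ma is earlier, so the oldest is Furongian and the youngest is Holocene; oldest to youngest: Furongian, Guadalupian, Lopingian, Pleistocene, Holocene.
Oldest start 497 minus youngest end 0 gives 497 Myr overall.
Individual lengths (start − end): Guadalupian 13.5; Furongian 11.6; Holocene 0.0117; Lopingian 7.608; Pleistocene 2.5683. The largest is Guadalupian at 13.5 Myr.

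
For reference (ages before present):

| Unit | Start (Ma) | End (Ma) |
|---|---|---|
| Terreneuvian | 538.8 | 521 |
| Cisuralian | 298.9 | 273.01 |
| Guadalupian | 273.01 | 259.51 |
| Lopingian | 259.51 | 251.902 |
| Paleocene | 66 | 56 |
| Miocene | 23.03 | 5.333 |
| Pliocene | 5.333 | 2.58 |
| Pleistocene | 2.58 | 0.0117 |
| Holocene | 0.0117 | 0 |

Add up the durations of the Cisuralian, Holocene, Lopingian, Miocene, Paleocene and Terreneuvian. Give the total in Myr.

79.0067 million years

Duration is start − end for each: (298.9 − 273.01) + (0.0117 − 0) + (259.51 − 251.902) + (23.03 − 5.333) + (66 − 56) + (538.8 − 521).
That is 25.89 + 0.0117 + 7.608 + 17.697 + 10 + 17.8, which totals 79.0067 million years.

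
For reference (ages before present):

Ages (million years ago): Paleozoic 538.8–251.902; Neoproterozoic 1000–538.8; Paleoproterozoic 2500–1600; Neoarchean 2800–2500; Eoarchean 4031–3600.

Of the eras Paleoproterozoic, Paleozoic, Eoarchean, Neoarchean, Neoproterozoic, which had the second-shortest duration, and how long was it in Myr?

Durations: Paleoproterozoic 900; Paleozoic 286.898; Eoarchean 431; Neoarchean 300; Neoproterozoic 461.2 Myr.
Sorted shortest-first: Paleozoic (286.898), Neoarchean (300), Eoarchean (431), Neoproterozoic (461.2), Paleoproterozoic (900).
The second shortest is Neoarchean at 300 Myr.

Neoarchean, 300 million years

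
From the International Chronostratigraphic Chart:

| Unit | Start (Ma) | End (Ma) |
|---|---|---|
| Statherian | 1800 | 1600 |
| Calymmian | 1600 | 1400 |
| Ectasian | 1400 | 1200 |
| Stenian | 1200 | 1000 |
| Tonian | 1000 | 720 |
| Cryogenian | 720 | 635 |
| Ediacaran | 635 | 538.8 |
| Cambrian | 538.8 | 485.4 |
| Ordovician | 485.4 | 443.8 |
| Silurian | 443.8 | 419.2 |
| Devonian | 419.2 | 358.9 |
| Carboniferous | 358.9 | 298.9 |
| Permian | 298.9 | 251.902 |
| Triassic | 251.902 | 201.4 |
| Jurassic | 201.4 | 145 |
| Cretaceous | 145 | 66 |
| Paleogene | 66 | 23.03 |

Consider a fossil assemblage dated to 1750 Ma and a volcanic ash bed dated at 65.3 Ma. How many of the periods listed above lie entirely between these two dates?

The older date is 1750 Ma and the younger is 65.3 Ma.
Periods with start < 1750 and end > 65.3 Ma: Calymmian (1600–1400), Ectasian (1400–1200), Stenian (1200–1000), Tonian (1000–720), Cryogenian (720–635), Ediacaran (635–538.8), Cambrian (538.8–485.4), Ordovician (485.4–443.8), Silurian (443.8–419.2), Devonian (419.2–358.9), Carboniferous (358.9–298.9), Permian (298.9–251.902), Triassic (251.902–201.4), Jurassic (201.4–145), Cretaceous (145–66).
That is 15 complete periods.

15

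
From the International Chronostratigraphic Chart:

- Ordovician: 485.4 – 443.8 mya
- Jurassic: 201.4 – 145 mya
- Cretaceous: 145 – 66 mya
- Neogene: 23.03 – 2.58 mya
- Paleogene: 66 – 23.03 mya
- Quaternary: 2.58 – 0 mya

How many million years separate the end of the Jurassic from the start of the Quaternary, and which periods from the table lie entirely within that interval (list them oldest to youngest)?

142.42 million years; Cretaceous, Paleogene, Neogene

End of Jurassic = 145 Ma; start of Quaternary = 2.58 Ma.
Gap = 145 − 2.58 = 142.42 Myr.
Periods wholly inside 145–2.58 Ma: Cretaceous (145–66), Paleogene (66–23.03), Neogene (23.03–2.58).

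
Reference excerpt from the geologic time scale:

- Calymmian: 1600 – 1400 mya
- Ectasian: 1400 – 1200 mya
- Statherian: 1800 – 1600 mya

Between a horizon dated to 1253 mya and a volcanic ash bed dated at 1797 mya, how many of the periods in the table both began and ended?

1

The older date is 1797 Ma and the younger is 1253 Ma.
Periods with start < 1797 and end > 1253 Ma: Calymmian (1600–1400).
That is 1 complete period.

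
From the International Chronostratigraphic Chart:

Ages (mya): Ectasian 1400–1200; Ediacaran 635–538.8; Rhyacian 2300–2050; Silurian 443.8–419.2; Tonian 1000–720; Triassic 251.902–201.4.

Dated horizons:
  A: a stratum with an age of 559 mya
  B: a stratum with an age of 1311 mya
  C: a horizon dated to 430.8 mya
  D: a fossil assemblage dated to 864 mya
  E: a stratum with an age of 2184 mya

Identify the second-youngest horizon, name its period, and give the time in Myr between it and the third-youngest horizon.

Smaller Ma means younger, so youngest first: C 430.8 < A 559 < D 864 < B 1311 < E 2184.
Counting 2 along gives A (559 Ma); the excerpt puts that inside the Ediacaran, 635–538.8 Ma.
Next in line is D (864 Ma), and 864 − 559 = 305 Myr.

A, in the Ediacaran; 305 million years to D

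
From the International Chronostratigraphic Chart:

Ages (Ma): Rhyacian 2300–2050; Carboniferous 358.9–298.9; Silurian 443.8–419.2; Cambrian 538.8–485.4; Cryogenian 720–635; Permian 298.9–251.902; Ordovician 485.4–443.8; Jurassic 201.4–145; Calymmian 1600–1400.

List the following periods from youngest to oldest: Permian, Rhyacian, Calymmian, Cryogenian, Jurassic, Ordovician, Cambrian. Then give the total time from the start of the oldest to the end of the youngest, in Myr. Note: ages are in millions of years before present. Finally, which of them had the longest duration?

From the excerpt: Permian 298.9–251.902; Rhyacian 2300–2050; Calymmian 1600–1400; Cryogenian 720–635; Jurassic 201.4–145; Ordovician 485.4–443.8; Cambrian 538.8–485.4 (Ma).
Larger Ma is earlier, so the oldest is Rhyacian and the youngest is Jurassic; youngest to oldest: Jurassic, Permian, Ordovician, Cambrian, Cryogenian, Calymmian, Rhyacian.
Oldest start 2300 minus youngest end 145 gives 2155 Myr overall.
Individual lengths (start − end): Cambrian 53.4; Ordovician 41.6; Calymmian 200; Cryogenian 85; Permian 46.998; Rhyacian 250; Jurassic 56.4. The largest is Rhyacian at 250 Myr.

Jurassic, Permian, Ordovician, Cambrian, Cryogenian, Calymmian, Rhyacian; total span 2155 Myr; longest is Rhyacian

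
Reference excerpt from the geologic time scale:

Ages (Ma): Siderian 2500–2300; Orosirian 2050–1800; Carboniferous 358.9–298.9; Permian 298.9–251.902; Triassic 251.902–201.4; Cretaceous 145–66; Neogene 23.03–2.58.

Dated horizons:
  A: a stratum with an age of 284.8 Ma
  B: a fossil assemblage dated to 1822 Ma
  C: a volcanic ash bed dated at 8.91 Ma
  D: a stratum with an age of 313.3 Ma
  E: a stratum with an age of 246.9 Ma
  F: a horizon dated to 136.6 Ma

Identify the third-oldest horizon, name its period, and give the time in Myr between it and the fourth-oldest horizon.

A, in the Permian; 37.9 million years to E

Sorted oldest-first by Ma: B (1822), D (313.3), A (284.8), E (246.9), F (136.6), C (8.91).
The third oldest is A at 284.8 Ma, which lies in 298.9–251.902 Ma: the Permian.
The fourth oldest is E at 246.9 Ma; separation = |284.8 − 246.9| = 37.9 Myr.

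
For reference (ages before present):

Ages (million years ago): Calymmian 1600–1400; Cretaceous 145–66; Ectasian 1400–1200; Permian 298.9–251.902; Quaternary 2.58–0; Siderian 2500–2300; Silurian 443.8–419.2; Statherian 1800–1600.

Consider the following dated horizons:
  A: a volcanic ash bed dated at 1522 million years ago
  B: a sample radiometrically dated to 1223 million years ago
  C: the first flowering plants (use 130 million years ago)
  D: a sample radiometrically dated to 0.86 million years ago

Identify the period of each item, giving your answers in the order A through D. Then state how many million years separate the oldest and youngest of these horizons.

A: 1522 Ma lies in 1600–1400 Ma, so Calymmian.
B: 1223 Ma lies in 1400–1200 Ma, so Ectasian.
C: 130 Ma lies in 145–66 Ma, so Cretaceous.
D: 0.86 Ma lies in 2.58–0 Ma, so Quaternary.
Oldest = 1522 Ma, youngest = 0.86 Ma → span 1521.14 Myr.

A — Calymmian; B — Ectasian; C — Cretaceous; D — Quaternary; span 1521.14 million years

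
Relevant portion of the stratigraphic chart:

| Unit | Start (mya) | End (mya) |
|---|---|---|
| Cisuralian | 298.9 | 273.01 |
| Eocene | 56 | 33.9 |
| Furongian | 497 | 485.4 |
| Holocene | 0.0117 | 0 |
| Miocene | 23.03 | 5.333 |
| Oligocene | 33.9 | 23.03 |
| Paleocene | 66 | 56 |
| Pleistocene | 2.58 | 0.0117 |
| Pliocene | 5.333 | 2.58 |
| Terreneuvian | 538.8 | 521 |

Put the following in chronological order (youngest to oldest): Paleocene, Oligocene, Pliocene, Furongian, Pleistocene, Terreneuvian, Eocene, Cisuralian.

Sorting by start age (ascending Ma, since larger Ma = older): Pleistocene began 2.58, Pliocene began 5.333, Oligocene began 33.9, Eocene began 56, Paleocene began 66, Cisuralian began 298.9, Furongian began 497, Terreneuvian began 538.8.

Pleistocene, then Pliocene, then Oligocene, then Eocene, then Paleocene, then Cisuralian, then Furongian, then Terreneuvian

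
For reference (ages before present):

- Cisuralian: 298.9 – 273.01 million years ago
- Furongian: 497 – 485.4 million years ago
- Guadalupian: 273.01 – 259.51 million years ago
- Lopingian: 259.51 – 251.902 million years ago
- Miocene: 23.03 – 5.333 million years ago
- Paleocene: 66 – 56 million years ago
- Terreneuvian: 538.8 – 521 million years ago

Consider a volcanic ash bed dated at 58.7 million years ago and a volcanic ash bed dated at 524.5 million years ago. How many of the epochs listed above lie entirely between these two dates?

4

524.5 Ma sits inside the Terreneuvian (538.8–521) and 58.7 Ma inside the Paleocene (66–56); neither of those is wholly between the two dates.
The listed epochs lying completely between them are Furongian, Cisuralian, Guadalupian, Lopingian — 4 in all.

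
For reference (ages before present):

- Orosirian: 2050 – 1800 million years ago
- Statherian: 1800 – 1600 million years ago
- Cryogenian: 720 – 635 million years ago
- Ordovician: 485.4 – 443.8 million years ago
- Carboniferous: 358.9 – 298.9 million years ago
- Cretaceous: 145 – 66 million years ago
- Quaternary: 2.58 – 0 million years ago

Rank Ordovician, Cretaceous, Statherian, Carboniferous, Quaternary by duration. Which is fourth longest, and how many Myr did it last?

Durations: Ordovician 41.6; Cretaceous 79; Statherian 200; Carboniferous 60; Quaternary 2.58 Myr.
Sorted longest-first: Statherian (200), Cretaceous (79), Carboniferous (60), Ordovician (41.6), Quaternary (2.58).
The fourth longest is Ordovician at 41.6 Myr.

Ordovician, 41.6 million years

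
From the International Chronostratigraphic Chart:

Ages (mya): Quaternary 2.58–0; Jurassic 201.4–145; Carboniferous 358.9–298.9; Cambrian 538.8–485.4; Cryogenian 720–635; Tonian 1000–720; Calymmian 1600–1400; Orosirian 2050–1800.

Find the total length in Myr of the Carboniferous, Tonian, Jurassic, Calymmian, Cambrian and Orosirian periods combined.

899.8 million years

Duration is start − end for each: (358.9 − 298.9) + (1000 − 720) + (201.4 − 145) + (1600 − 1400) + (538.8 − 485.4) + (2050 − 1800).
That is 60 + 280 + 56.4 + 200 + 53.4 + 250, which totals 899.8 million years.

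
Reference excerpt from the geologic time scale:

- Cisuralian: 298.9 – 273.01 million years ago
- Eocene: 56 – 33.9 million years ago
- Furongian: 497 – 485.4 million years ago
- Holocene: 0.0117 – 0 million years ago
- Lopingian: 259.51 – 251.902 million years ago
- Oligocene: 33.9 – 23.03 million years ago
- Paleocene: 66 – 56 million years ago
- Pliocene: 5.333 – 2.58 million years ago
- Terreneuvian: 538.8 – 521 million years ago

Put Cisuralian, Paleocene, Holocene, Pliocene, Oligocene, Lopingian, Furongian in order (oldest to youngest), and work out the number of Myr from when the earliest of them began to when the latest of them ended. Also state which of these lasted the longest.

From the excerpt: Cisuralian 298.9–273.01; Paleocene 66–56; Holocene 0.0117–0; Pliocene 5.333–2.58; Oligocene 33.9–23.03; Lopingian 259.51–251.902; Furongian 497–485.4 (Ma).
Larger Ma is earlier, so the oldest is Furongian and the youngest is Holocene; oldest to youngest: Furongian, Cisuralian, Lopingian, Paleocene, Oligocene, Pliocene, Holocene.
Oldest start 497 minus youngest end 0 gives 497 Myr overall.
Individual lengths (start − end): Paleocene 10; Furongian 11.6; Holocene 0.0117; Oligocene 10.87; Pliocene 2.753; Lopingian 7.608; Cisuralian 25.89. The largest is Cisuralian at 25.89 Myr.

Furongian → Cisuralian → Lopingian → Paleocene → Oligocene → Pliocene → Holocene; total span 497 Myr; longest is Cisuralian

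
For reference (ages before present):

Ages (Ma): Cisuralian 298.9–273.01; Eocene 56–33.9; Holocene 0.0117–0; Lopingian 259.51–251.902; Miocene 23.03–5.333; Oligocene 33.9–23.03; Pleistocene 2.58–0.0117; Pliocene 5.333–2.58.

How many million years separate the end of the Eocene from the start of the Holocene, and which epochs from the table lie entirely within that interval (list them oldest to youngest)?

End of Eocene = 33.9 Ma; start of Holocene = 0.0117 Ma.
Gap = 33.9 − 0.0117 = 33.8883 Myr.
Epochs wholly inside 33.9–0.0117 Ma: Oligocene (33.9–23.03), Miocene (23.03–5.333), Pliocene (5.333–2.58), Pleistocene (2.58–0.0117).

33.8883 million years; Oligocene, Miocene, Pliocene, Pleistocene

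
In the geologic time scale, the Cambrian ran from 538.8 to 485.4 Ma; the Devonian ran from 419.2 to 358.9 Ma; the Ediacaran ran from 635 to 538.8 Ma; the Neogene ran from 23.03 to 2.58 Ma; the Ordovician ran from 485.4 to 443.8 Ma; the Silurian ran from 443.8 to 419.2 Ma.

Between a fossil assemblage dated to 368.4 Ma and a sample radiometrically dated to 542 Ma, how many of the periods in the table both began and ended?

542 Ma sits inside the Ediacaran (635–538.8) and 368.4 Ma inside the Devonian (419.2–358.9); neither of those is wholly between the two dates.
The listed periods lying completely between them are Cambrian, Ordovician, Silurian — 3 in all.

3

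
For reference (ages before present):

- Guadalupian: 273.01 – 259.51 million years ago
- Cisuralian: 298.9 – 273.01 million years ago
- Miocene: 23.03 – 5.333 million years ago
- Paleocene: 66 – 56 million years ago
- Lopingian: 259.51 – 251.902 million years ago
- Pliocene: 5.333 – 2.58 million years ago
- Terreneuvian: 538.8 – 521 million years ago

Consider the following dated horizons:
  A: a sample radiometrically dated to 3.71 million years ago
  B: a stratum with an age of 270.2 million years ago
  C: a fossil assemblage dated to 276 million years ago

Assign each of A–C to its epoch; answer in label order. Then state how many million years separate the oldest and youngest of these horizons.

A — Pliocene; B — Guadalupian; C — Cisuralian; span 272.29 million years

Match each age against the start–end ranges in the excerpt: A = 3.71 Ma → Pliocene (5.333–2.58); B = 270.2 Ma → Guadalupian (273.01–259.51); C = 276 Ma → Cisuralian (298.9–273.01).
The largest age is 276 Ma and the smallest is 3.71 Ma; their difference is 272.29 Myr.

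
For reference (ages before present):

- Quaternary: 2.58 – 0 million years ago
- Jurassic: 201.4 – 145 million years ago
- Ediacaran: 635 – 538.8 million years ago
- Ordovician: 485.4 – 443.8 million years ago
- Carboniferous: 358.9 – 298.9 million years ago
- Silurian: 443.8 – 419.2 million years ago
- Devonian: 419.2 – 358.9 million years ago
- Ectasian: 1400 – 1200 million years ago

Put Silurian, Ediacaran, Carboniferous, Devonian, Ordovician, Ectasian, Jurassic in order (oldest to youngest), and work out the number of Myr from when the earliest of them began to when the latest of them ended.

Ectasian → Ediacaran → Ordovician → Silurian → Devonian → Carboniferous → Jurassic; total span 1255 Myr

Start ages (Ma): Ectasian 1400, Ediacaran 635, Ordovician 485.4, Silurian 443.8, Devonian 419.2, Carboniferous 358.9, Jurassic 201.4.
Ordered oldest to youngest: Ectasian, Ediacaran, Ordovician, Silurian, Devonian, Carboniferous, Jurassic.
Span = 1400 − 145 = 1255 Myr.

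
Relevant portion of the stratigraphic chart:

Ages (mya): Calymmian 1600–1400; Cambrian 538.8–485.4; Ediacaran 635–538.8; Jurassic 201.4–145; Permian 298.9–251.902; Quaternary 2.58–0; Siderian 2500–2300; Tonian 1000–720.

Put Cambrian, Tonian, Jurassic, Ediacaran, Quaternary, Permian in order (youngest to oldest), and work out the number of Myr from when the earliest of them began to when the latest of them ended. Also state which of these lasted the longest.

Start ages (Ma): Tonian 1000, Ediacaran 635, Cambrian 538.8, Permian 298.9, Jurassic 201.4, Quaternary 2.58.
Ordered youngest to oldest: Quaternary, Jurassic, Permian, Cambrian, Ediacaran, Tonian.
Span = 1000 − 0 = 1000 Myr.
Durations: Ediacaran 96.2, Permian 46.998, Quaternary 2.58, Jurassic 56.4, Cambrian 53.4, Tonian 280 → longest is Tonian (280 Myr).

Quaternary, Jurassic, Permian, Cambrian, Ediacaran, Tonian; total span 1000 Myr; longest is Tonian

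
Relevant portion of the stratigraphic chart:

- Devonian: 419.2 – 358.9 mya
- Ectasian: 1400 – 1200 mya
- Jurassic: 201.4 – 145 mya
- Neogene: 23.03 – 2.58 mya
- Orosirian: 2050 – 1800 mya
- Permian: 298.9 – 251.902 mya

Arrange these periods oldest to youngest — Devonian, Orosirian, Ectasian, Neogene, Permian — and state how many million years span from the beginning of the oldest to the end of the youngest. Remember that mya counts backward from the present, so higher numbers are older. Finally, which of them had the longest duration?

Orosirian → Ectasian → Devonian → Permian → Neogene; total span 2047.42 Myr; longest is Orosirian

From the excerpt: Devonian 419.2–358.9; Orosirian 2050–1800; Ectasian 1400–1200; Neogene 23.03–2.58; Permian 298.9–251.902 (Ma).
Larger Ma is earlier, so the oldest is Orosirian and the youngest is Neogene; oldest to youngest: Orosirian, Ectasian, Devonian, Permian, Neogene.
Oldest start 2050 minus youngest end 2.58 gives 2047.42 Myr overall.
Individual lengths (start − end): Devonian 60.3; Orosirian 250; Neogene 20.45; Ectasian 200; Permian 46.998. The largest is Orosirian at 250 Myr.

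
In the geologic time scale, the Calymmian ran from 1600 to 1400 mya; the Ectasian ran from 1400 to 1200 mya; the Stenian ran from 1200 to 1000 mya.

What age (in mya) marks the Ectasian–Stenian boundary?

The Ectasian ends and the Stenian begins at 1200 mya.

1200 mya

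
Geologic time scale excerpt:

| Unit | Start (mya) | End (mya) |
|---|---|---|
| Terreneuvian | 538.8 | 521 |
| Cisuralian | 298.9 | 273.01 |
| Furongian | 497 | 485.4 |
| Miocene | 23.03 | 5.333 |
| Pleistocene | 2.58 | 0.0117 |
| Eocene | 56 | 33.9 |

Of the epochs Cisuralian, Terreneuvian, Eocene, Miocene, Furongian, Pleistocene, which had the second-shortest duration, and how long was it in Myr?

Durations: Cisuralian 25.89; Terreneuvian 17.8; Eocene 22.1; Miocene 17.697; Furongian 11.6; Pleistocene 2.5683 Myr.
Sorted shortest-first: Pleistocene (2.5683), Furongian (11.6), Miocene (17.697), Terreneuvian (17.8), Eocene (22.1), Cisuralian (25.89).
The second shortest is Furongian at 11.6 Myr.

Furongian, 11.6 million years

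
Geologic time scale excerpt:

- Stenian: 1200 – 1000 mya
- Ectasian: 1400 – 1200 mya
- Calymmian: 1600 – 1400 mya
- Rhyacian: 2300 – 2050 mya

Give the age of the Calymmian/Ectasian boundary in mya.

1400 mya

The Calymmian ends and the Ectasian begins at 1400 mya.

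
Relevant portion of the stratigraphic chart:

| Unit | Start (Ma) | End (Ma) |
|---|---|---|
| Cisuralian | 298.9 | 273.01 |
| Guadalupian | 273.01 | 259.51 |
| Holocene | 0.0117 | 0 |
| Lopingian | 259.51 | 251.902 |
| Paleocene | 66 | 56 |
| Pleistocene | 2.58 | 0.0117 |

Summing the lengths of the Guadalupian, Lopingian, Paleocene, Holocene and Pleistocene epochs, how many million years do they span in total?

33.688 million years

Duration is start − end for each: (273.01 − 259.51) + (259.51 − 251.902) + (66 − 56) + (0.0117 − 0) + (2.58 − 0.0117).
That is 13.5 + 7.608 + 10 + 0.0117 + 2.5683, which totals 33.688 million years.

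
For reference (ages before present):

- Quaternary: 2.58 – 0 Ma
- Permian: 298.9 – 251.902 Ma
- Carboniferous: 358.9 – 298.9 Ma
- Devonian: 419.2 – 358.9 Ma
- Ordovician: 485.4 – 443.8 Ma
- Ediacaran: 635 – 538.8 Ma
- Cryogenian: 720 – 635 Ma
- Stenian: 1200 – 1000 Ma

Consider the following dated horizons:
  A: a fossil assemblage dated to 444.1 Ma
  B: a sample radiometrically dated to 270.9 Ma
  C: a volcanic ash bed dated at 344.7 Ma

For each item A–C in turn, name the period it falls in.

Match each age against the start–end ranges in the excerpt: A = 444.1 Ma → Ordovician (485.4–443.8); B = 270.9 Ma → Permian (298.9–251.902); C = 344.7 Ma → Carboniferous (358.9–298.9).

A — Ordovician; B — Permian; C — Carboniferous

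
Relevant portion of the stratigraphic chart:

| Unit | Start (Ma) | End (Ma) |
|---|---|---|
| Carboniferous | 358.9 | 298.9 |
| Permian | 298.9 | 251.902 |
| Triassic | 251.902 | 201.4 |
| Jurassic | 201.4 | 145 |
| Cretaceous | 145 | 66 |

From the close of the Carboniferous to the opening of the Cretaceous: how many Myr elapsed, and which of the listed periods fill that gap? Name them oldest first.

The Carboniferous closes at 298.9 Ma and the Cretaceous opens at 145 Ma, so the interval is 298.9 − 145 = 153.9 Myr.
A period fits inside if it starts at or after 298.9 Ma and ends at or before 145 Ma; oldest first that gives Permian, Triassic, Jurassic.

153.9 million years; Permian, Triassic, Jurassic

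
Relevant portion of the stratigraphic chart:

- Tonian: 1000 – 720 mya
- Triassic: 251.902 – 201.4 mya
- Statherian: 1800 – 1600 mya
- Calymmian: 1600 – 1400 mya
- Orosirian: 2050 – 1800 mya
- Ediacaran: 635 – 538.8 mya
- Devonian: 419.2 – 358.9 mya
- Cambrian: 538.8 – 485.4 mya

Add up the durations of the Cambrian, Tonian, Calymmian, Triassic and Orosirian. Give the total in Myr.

833.902 million years

Each duration: Cambrian = 53.4; Tonian = 280; Calymmian = 200; Triassic = 50.502; Orosirian = 250.
Sum: 53.4 + 280 + 200 + 50.502 + 250 = 833.902 Myr.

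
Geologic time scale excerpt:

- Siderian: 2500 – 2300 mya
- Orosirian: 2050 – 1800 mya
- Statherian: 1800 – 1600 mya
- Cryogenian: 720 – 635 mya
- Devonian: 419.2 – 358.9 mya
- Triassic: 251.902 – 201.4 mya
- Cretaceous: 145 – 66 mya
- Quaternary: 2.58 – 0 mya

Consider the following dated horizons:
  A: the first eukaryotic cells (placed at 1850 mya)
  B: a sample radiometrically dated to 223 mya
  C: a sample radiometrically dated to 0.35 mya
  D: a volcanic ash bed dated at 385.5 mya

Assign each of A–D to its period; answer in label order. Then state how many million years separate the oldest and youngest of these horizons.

A — Orosirian; B — Triassic; C — Quaternary; D — Devonian; span 1849.65 million years

Match each age against the start–end ranges in the excerpt: A = 1850 Ma → Orosirian (2050–1800); B = 223 Ma → Triassic (251.902–201.4); C = 0.35 Ma → Quaternary (2.58–0); D = 385.5 Ma → Devonian (419.2–358.9).
The largest age is 1850 Ma and the smallest is 0.35 Ma; their difference is 1849.65 Myr.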